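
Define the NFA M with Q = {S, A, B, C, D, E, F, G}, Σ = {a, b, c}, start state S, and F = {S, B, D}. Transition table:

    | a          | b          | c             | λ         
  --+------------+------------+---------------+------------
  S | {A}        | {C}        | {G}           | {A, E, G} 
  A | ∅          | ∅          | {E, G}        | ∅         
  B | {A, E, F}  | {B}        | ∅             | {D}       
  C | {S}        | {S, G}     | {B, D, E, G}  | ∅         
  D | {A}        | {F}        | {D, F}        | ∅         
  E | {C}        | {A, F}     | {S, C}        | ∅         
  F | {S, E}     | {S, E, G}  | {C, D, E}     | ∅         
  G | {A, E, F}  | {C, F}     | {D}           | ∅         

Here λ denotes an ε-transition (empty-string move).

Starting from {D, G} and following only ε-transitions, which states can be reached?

Begin with {D, G}.
No ε-moves leave this set, so the closure equals the set itself.

{D, G}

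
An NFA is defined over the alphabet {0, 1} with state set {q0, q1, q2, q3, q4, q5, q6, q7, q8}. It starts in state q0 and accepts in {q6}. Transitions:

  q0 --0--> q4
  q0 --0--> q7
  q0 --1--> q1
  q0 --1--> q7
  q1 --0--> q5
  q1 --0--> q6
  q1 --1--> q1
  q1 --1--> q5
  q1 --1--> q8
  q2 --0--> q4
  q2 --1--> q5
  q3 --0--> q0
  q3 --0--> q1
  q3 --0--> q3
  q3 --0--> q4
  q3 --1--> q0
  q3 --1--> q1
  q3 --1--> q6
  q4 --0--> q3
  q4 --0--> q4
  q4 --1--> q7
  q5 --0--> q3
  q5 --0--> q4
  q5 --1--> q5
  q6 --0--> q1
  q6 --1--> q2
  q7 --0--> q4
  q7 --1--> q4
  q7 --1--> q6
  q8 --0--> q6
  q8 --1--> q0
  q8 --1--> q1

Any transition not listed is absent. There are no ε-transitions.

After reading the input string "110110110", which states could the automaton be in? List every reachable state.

Start in {q0}.
Read '1': {q0} → {q1, q7}.
Read '1': {q1, q7} → {q1, q4, q5, q6, q8}.
Read '0': {q1, q4, q5, q6, q8} → {q1, q3, q4, q5, q6}.
Read '1': {q1, q3, q4, q5, q6} → {q0, q1, q2, q5, q6, q7, q8}.
Read '1': {q0, q1, q2, q5, q6, q7, q8} → {q0, q1, q2, q4, q5, q6, q7, q8}.
Read '0': {q0, q1, q2, q4, q5, q6, q7, q8} → {q1, q3, q4, q5, q6, q7}.
Read '1': {q1, q3, q4, q5, q6, q7} → {q0, q1, q2, q4, q5, q6, q7, q8}.
Read '1': {q0, q1, q2, q4, q5, q6, q7, q8} → {q0, q1, q2, q4, q5, q6, q7, q8}.
Read '0': {q0, q1, q2, q4, q5, q6, q7, q8} → {q1, q3, q4, q5, q6, q7}.

{q1, q3, q4, q5, q6, q7}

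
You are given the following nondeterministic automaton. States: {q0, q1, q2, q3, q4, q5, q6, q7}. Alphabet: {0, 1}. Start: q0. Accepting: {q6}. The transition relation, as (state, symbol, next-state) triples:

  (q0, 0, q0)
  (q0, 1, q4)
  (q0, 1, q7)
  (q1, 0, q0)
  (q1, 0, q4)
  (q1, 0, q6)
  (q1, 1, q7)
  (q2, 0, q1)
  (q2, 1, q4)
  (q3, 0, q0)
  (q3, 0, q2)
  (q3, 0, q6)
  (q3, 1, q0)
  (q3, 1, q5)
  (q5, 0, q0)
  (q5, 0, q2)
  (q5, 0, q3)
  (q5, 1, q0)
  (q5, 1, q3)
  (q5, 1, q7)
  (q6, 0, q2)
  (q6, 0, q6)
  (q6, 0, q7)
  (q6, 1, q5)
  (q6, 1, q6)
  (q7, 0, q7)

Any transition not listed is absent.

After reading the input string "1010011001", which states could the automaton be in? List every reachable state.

∅

Start in {q0}.
Read '1': q0→{q4, q7}; now {q4, q7}.
Read '0': q4→∅, q7→{q7}; now {q7}.
Read '1': q7→∅; now ∅.
The set is empty and remains empty for the remaining 7 symbols.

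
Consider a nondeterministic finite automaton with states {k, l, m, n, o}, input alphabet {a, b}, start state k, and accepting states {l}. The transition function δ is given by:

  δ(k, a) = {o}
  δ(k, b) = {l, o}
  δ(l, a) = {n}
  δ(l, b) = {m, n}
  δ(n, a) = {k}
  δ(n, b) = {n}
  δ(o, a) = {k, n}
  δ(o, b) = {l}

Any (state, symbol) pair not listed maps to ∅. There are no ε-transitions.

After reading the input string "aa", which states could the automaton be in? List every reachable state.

{k, n}

Start in {k}.
Read 'a': k→{o}; now {o}.
Read 'a': o→{k, n}; now {k, n}.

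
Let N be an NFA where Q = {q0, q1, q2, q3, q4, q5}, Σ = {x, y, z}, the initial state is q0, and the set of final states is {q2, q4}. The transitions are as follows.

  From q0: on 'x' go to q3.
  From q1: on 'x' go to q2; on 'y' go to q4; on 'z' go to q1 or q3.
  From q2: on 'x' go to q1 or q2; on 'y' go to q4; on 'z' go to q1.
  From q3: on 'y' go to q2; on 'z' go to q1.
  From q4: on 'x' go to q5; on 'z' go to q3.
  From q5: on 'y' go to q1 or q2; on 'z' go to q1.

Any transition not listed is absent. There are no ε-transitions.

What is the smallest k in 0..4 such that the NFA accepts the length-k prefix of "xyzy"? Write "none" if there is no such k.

2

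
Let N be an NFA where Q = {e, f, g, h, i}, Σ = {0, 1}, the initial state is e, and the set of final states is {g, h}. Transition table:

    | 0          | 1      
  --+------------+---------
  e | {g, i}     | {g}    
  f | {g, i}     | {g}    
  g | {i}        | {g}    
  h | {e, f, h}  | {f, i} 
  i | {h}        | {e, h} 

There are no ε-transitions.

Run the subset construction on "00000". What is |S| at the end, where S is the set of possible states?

5

Start in {e}.
Read '0': e→{g, i}; now {g, i}.
Read '0': g→{i}, i→{h}; now {h, i}.
Read '0': h→{e, f, h}, i→{h}; now {e, f, h}.
Read '0': e→{g, i}, f→{g, i}, h→{e, f, h}; now {e, f, g, h, i}.
Read '0': e→{g, i}, f→{g, i}, g→{i}, h→{e, f, h}, i→{h}; now {e, f, g, h, i}.
That set has 5 states.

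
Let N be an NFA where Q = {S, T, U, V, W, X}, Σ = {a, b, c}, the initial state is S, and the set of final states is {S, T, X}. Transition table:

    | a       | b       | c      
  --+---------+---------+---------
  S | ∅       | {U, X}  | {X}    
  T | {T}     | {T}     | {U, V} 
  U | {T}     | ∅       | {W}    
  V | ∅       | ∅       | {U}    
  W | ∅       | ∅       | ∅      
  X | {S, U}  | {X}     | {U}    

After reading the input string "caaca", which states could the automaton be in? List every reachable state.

{T}

Start in {S}.
Read 'c': S→{X}; now {X}.
Read 'a': X→{S, U}; now {S, U}.
Read 'a': S→∅, U→{T}; now {T}.
Read 'c': T→{U, V}; now {U, V}.
Read 'a': U→{T}, V→∅; now {T}.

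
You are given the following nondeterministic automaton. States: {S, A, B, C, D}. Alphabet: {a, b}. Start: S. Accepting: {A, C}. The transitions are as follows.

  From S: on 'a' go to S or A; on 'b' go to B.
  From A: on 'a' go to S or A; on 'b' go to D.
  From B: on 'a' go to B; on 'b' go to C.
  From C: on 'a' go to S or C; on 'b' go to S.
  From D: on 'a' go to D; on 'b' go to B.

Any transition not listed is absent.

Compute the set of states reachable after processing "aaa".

Start in {S}.
Read 'a': {S} → {S, A}.
Read 'a': {S, A} → {S, A}.
Read 'a': {S, A} → {S, A}.

{S, A}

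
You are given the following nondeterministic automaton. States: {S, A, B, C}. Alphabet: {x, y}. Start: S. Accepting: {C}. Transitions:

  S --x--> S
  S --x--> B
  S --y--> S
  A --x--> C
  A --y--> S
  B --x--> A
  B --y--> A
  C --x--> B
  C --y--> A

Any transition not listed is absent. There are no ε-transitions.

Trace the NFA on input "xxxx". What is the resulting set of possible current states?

{S, A, B, C}

Start in {S}.
Read 'x': {S} → {S, B}.
Read 'x': {S, B} → {S, A, B}.
Read 'x': {S, A, B} → {S, A, B, C}.
Read 'x': {S, A, B, C} → {S, A, B, C}.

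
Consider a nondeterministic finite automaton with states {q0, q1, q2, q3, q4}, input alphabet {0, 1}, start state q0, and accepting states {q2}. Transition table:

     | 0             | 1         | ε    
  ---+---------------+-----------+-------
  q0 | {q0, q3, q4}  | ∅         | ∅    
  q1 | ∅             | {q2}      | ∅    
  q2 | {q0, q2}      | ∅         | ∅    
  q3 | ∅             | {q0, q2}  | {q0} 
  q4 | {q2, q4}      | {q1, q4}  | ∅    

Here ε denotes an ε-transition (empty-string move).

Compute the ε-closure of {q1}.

{q1}

Begin with {q1}.
No ε-moves leave this set, so the closure equals the set itself.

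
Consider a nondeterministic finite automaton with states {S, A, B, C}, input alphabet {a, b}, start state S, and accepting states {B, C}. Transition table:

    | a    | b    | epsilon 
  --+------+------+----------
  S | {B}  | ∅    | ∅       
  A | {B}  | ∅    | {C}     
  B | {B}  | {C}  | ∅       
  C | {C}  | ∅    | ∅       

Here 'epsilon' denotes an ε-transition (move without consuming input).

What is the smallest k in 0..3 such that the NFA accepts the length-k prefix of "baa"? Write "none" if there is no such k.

Start in {S}.
Read 'b': {S} → ∅.
The set is empty and remains empty for the remaining 2 symbols.
No reachable set along the way intersects F.

none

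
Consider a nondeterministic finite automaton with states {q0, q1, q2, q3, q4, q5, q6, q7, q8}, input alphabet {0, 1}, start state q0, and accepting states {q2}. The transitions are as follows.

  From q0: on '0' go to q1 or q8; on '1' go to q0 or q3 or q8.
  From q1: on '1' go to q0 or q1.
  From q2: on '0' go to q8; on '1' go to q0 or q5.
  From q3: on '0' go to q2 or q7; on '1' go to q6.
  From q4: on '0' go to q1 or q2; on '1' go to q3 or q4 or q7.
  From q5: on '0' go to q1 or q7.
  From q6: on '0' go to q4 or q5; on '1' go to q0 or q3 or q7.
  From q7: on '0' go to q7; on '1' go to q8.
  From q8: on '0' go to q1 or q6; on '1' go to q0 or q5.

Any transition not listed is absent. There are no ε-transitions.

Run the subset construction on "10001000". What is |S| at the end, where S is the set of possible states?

Start in {q0}.
Read '1': {q0} → {q0, q3, q8}.
Read '0': {q0, q3, q8} → {q1, q2, q6, q7, q8}.
Read '0': {q1, q2, q6, q7, q8} → {q1, q4, q5, q6, q7, q8}.
Read '0': {q1, q4, q5, q6, q7, q8} → {q1, q2, q4, q5, q6, q7}.
Read '1': {q1, q2, q4, q5, q6, q7} → {q0, q1, q3, q4, q5, q7, q8}.
Read '0': {q0, q1, q3, q4, q5, q7, q8} → {q1, q2, q6, q7, q8}.
Read '0': {q1, q2, q6, q7, q8} → {q1, q4, q5, q6, q7, q8}.
Read '0': {q1, q4, q5, q6, q7, q8} → {q1, q2, q4, q5, q6, q7}.
That set has 6 states.

6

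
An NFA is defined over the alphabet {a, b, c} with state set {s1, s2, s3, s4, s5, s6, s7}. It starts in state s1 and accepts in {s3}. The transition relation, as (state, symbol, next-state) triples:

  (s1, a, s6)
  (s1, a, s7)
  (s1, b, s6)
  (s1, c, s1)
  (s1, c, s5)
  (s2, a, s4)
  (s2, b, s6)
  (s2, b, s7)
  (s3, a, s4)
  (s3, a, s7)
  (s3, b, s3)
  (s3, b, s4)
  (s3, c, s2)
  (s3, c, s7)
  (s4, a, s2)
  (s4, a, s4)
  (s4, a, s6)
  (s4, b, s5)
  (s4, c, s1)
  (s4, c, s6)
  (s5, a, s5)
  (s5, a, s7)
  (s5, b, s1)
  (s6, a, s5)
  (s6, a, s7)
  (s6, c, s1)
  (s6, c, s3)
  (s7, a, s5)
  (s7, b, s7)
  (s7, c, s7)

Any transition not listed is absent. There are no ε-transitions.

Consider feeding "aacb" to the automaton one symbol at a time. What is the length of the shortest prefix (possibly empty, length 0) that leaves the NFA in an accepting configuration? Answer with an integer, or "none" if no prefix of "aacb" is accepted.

Start in {s1}.
Read 'a': s1→{s6, s7}; now {s6, s7}.
Read 'a': s6→{s5, s7}, s7→{s5}; now {s5, s7}.
Read 'c': s5→∅, s7→{s7}; now {s7}.
Read 'b': s7→{s7}; now {s7}.
No reachable set along the way intersects F.

none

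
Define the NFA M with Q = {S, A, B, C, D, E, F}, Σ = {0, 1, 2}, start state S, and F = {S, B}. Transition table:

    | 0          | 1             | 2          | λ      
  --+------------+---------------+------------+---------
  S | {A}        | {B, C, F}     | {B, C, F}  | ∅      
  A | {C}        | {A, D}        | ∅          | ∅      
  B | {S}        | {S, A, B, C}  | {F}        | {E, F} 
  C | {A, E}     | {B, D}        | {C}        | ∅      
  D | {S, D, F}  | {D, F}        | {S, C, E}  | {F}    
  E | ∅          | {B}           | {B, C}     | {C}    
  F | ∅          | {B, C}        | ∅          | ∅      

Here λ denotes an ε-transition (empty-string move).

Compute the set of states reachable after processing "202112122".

Start in {S}.
Read '2': S→{B, C, F}; union {B, C, F}; ε-closure = {B, C, E, F}.
Read '0': B→{S}, C→{A, E}, E→∅, F→∅; union {S, A, E}; ε-closure = {S, A, C, E}.
Read '2': S→{B, C, F}, A→∅, C→{C}, E→{B, C}; union {B, C, F}; ε-closure = {B, C, E, F}.
Read '1': B→{S, A, B, C}, C→{B, D}, E→{B}, F→{B, C}; union {S, A, B, C, D}; ε-closure = {S, A, B, C, D, E, F}.
Read '1': S→{B, C, F}, A→{A, D}, B→{S, A, B, C}, C→{B, D}, D→{D, F}, E→{B}, F→{B, C}; union {S, A, B, C, D, F}; ε-closure = {S, A, B, C, D, E, F}.
Read '2': S→{B, C, F}, A→∅, B→{F}, C→{C}, D→{S, C, E}, E→{B, C}, F→∅; now {S, B, C, E, F}.
Read '1': S→{B, C, F}, B→{S, A, B, C}, C→{B, D}, E→{B}, F→{B, C}; union {S, A, B, C, D, F}; ε-closure = {S, A, B, C, D, E, F}.
Read '2': S→{B, C, F}, A→∅, B→{F}, C→{C}, D→{S, C, E}, E→{B, C}, F→∅; now {S, B, C, E, F}.
Read '2': S→{B, C, F}, B→{F}, C→{C}, E→{B, C}, F→∅; union {B, C, F}; ε-closure = {B, C, E, F}.

{B, C, E, F}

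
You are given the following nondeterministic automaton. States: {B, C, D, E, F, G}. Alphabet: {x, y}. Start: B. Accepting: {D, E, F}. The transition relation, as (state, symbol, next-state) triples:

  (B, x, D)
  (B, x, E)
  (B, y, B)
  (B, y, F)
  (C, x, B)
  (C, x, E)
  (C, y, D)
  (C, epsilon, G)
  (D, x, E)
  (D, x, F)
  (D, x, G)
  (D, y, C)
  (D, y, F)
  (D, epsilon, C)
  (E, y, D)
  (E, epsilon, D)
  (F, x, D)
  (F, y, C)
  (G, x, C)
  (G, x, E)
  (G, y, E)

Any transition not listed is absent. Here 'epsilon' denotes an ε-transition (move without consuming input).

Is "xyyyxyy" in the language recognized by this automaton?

Yes

Start in {B}.
Read 'x': B→{D, E}; union {D, E}; ε-closure = {C, D, E, G}.
Read 'y': C→{D}, D→{C, F}, E→{D}, G→{E}; union {C, D, E, F}; ε-closure = {C, D, E, F, G}.
Read 'y': C→{D}, D→{C, F}, E→{D}, F→{C}, G→{E}; union {C, D, E, F}; ε-closure = {C, D, E, F, G}.
Read 'y': C→{D}, D→{C, F}, E→{D}, F→{C}, G→{E}; union {C, D, E, F}; ε-closure = {C, D, E, F, G}.
Read 'x': C→{B, E}, D→{E, F, G}, E→∅, F→{D}, G→{C, E}; now {B, C, D, E, F, G}.
Read 'y': B→{B, F}, C→{D}, D→{C, F}, E→{D}, F→{C}, G→{E}; union {B, C, D, E, F}; ε-closure = {B, C, D, E, F, G}.
Read 'y': B→{B, F}, C→{D}, D→{C, F}, E→{D}, F→{C}, G→{E}; union {B, C, D, E, F}; ε-closure = {B, C, D, E, F, G}.
The final set {B, C, D, E, F, G} contains the accepting states D, E, F.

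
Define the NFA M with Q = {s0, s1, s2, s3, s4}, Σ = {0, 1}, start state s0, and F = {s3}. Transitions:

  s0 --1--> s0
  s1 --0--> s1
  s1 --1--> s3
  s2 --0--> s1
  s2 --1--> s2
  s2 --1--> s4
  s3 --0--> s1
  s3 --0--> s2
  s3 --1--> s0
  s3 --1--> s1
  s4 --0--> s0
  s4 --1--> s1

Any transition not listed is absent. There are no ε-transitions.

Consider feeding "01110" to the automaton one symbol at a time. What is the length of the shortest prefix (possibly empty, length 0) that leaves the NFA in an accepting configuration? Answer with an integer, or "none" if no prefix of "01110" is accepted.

none

Start in {s0}.
Read '0': s0→∅; now ∅.
The set is empty and remains empty for the remaining 4 symbols.
No reachable set along the way intersects F.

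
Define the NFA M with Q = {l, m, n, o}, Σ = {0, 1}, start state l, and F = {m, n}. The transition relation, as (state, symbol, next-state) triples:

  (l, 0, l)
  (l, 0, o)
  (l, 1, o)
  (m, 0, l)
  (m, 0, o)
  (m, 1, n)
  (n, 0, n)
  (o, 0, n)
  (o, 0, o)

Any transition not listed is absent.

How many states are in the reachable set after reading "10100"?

0

Start in {l}.
Read '1': l→{o}; now {o}.
Read '0': o→{n, o}; now {n, o}.
Read '1': n→∅, o→∅; now ∅.
The set is empty and remains empty for the remaining 2 symbols.
That set has 0 states.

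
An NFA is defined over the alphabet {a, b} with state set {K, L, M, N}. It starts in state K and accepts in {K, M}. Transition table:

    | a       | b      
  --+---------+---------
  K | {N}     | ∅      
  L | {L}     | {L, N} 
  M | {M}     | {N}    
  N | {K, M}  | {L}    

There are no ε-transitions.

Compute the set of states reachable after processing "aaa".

Start in {K}.
Read 'a': {K} → {N}.
Read 'a': {N} → {K, M}.
Read 'a': {K, M} → {M, N}.

{M, N}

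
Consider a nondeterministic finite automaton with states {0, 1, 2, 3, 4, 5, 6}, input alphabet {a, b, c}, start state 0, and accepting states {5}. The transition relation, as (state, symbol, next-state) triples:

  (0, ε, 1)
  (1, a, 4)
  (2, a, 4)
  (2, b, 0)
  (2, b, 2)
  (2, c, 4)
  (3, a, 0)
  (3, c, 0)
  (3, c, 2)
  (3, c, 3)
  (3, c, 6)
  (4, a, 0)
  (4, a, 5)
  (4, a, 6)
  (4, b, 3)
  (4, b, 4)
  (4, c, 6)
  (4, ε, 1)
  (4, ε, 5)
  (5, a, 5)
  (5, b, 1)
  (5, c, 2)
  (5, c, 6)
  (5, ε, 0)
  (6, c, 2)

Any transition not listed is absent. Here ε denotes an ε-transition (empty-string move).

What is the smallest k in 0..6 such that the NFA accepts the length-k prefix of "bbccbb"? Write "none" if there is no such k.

none

Start: ε-closure({0}) = {0, 1}.
Read 'b': 0→∅, 1→∅; now ∅.
The set is empty and remains empty for the remaining 5 symbols.
No reachable set along the way intersects F.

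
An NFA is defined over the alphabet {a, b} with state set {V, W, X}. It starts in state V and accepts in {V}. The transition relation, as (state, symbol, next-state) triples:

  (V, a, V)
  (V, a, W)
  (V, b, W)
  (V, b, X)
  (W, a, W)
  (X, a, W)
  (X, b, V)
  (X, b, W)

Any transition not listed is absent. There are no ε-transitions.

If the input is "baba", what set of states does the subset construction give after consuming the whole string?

Start in {V}.
Read 'b': V→{W, X}; now {W, X}.
Read 'a': W→{W}, X→{W}; now {W}.
Read 'b': W→∅; now ∅.
The set is empty and remains empty for the remaining 1 symbol.

∅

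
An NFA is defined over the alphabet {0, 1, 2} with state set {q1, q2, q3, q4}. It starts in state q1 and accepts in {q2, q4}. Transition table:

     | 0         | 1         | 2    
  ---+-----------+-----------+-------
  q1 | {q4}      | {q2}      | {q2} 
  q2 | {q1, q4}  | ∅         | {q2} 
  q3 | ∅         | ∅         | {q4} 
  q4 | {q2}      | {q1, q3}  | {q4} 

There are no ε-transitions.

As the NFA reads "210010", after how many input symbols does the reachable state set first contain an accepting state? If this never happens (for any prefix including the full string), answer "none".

Start in {q1}.
Read '2': q1→{q2}; now {q2}.
None of the earlier sets intersect F, but {q2} does.

1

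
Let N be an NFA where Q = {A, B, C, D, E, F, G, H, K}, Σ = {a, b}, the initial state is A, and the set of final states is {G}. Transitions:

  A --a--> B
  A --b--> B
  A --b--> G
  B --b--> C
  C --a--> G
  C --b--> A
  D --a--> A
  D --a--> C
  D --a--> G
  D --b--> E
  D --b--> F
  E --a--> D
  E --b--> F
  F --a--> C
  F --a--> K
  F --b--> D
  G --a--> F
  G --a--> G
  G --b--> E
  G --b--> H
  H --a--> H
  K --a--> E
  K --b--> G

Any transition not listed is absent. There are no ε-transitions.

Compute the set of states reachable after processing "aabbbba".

∅

Start in {A}.
Read 'a': A→{B}; now {B}.
Read 'a': B→∅; now ∅.
The set is empty and remains empty for the remaining 5 symbols.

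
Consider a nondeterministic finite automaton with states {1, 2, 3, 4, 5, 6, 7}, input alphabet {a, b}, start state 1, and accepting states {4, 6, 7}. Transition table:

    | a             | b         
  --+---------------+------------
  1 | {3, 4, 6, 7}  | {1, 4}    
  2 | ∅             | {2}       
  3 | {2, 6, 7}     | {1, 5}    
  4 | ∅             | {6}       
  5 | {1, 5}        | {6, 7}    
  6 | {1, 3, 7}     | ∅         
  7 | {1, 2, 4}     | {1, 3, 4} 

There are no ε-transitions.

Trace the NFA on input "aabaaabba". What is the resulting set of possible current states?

{1, 2, 3, 4, 5, 6, 7}

Start in {1}.
Read 'a': 1→{3, 4, 6, 7}; now {3, 4, 6, 7}.
Read 'a': 3→{2, 6, 7}, 4→∅, 6→{1, 3, 7}, 7→{1, 2, 4}; now {1, 2, 3, 4, 6, 7}.
Read 'b': 1→{1, 4}, 2→{2}, 3→{1, 5}, 4→{6}, 6→∅, 7→{1, 3, 4}; now {1, 2, 3, 4, 5, 6}.
Read 'a': 1→{3, 4, 6, 7}, 2→∅, 3→{2, 6, 7}, 4→∅, 5→{1, 5}, 6→{1, 3, 7}; now {1, 2, 3, 4, 5, 6, 7}.
Read 'a': 1→{3, 4, 6, 7}, 2→∅, 3→{2, 6, 7}, 4→∅, 5→{1, 5}, 6→{1, 3, 7}, 7→{1, 2, 4}; now {1, 2, 3, 4, 5, 6, 7}.
Read 'a': 1→{3, 4, 6, 7}, 2→∅, 3→{2, 6, 7}, 4→∅, 5→{1, 5}, 6→{1, 3, 7}, 7→{1, 2, 4}; now {1, 2, 3, 4, 5, 6, 7}.
Read 'b': 1→{1, 4}, 2→{2}, 3→{1, 5}, 4→{6}, 5→{6, 7}, 6→∅, 7→{1, 3, 4}; now {1, 2, 3, 4, 5, 6, 7}.
Read 'b': 1→{1, 4}, 2→{2}, 3→{1, 5}, 4→{6}, 5→{6, 7}, 6→∅, 7→{1, 3, 4}; now {1, 2, 3, 4, 5, 6, 7}.
Read 'a': 1→{3, 4, 6, 7}, 2→∅, 3→{2, 6, 7}, 4→∅, 5→{1, 5}, 6→{1, 3, 7}, 7→{1, 2, 4}; now {1, 2, 3, 4, 5, 6, 7}.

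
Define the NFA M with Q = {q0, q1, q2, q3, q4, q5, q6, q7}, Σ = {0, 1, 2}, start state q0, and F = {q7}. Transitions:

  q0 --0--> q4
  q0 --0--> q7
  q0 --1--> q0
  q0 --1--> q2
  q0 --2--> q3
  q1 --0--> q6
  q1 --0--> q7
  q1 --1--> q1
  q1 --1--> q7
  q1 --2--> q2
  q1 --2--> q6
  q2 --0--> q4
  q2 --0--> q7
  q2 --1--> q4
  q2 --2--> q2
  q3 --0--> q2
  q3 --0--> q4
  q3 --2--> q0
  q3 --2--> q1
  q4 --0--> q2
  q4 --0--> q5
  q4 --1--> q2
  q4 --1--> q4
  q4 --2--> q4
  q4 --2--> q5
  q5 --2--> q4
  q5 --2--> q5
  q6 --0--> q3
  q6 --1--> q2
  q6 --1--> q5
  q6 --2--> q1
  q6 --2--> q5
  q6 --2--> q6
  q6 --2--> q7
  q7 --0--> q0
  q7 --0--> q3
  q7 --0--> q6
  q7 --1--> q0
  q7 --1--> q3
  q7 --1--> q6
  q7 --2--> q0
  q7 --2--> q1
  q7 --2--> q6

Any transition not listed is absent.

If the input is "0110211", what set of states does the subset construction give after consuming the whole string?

{q0, q1, q2, q3, q4, q6, q7}

Start in {q0}.
Read '0': q0→{q4, q7}; now {q4, q7}.
Read '1': q4→{q2, q4}, q7→{q0, q3, q6}; now {q0, q2, q3, q4, q6}.
Read '1': q0→{q0, q2}, q2→{q4}, q3→∅, q4→{q2, q4}, q6→{q2, q5}; now {q0, q2, q4, q5}.
Read '0': q0→{q4, q7}, q2→{q4, q7}, q4→{q2, q5}, q5→∅; now {q2, q4, q5, q7}.
Read '2': q2→{q2}, q4→{q4, q5}, q5→{q4, q5}, q7→{q0, q1, q6}; now {q0, q1, q2, q4, q5, q6}.
Read '1': q0→{q0, q2}, q1→{q1, q7}, q2→{q4}, q4→{q2, q4}, q5→∅, q6→{q2, q5}; now {q0, q1, q2, q4, q5, q7}.
Read '1': q0→{q0, q2}, q1→{q1, q7}, q2→{q4}, q4→{q2, q4}, q5→∅, q7→{q0, q3, q6}; now {q0, q1, q2, q3, q4, q6, q7}.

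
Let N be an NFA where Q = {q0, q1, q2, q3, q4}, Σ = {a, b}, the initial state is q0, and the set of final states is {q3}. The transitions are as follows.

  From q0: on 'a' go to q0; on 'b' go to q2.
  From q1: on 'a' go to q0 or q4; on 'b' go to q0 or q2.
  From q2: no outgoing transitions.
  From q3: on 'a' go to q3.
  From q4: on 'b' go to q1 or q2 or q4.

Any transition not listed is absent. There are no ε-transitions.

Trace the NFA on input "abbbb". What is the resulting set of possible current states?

∅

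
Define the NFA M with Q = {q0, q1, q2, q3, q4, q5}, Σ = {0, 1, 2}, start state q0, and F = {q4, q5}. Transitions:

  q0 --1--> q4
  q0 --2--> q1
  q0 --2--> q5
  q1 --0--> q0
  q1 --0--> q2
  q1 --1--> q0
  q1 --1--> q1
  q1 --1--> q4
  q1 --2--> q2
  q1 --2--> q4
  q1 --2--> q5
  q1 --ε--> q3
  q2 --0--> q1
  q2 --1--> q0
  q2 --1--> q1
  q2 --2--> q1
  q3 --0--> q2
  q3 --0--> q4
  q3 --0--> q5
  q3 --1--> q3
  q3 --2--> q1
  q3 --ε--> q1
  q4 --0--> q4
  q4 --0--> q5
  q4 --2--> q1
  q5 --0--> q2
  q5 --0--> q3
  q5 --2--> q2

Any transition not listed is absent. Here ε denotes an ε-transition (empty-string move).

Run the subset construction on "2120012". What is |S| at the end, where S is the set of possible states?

Start in {q0}.
Read '2': {q0} → {q1, q3, q5}.
Read '1': {q1, q3, q5} → {q0, q1, q3, q4}.
Read '2': {q0, q1, q3, q4} → {q1, q2, q3, q4, q5}.
Read '0': {q1, q2, q3, q4, q5} → {q0, q1, q2, q3, q4, q5}.
Read '0': {q0, q1, q2, q3, q4, q5} → {q0, q1, q2, q3, q4, q5}.
Read '1': {q0, q1, q2, q3, q4, q5} → {q0, q1, q3, q4}.
Read '2': {q0, q1, q3, q4} → {q1, q2, q3, q4, q5}.
That set has 5 states.

5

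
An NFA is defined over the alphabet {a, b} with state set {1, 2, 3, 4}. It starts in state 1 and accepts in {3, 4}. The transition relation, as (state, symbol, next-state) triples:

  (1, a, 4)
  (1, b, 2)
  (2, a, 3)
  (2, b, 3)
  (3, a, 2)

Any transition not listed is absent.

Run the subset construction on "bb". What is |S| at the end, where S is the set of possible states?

1

Start in {1}.
Read 'b': {1} → {2}.
Read 'b': {2} → {3}.
That set has 1 state.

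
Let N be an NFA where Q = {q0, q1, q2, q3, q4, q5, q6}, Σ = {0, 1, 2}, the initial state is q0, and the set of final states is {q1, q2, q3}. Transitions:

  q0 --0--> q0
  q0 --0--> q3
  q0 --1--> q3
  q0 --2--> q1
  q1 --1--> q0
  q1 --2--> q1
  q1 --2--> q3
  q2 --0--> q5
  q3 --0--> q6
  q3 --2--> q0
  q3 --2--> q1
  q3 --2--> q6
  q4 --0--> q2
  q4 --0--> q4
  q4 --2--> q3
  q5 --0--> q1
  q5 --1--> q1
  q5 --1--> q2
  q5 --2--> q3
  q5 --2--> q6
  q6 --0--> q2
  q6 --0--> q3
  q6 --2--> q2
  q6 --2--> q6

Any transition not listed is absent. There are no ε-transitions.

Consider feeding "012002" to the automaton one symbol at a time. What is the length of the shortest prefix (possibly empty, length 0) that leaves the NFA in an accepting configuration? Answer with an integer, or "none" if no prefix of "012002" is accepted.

1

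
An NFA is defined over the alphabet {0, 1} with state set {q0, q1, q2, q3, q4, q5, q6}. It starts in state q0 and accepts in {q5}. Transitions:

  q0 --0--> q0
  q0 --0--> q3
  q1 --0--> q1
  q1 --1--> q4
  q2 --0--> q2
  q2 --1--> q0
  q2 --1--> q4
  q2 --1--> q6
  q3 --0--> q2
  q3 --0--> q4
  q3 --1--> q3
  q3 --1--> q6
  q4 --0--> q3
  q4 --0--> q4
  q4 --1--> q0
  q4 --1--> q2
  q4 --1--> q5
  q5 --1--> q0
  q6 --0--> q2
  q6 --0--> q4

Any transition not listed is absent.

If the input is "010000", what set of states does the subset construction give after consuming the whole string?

{q2, q3, q4}

Start in {q0}.
Read '0': q0→{q0, q3}; now {q0, q3}.
Read '1': q0→∅, q3→{q3, q6}; now {q3, q6}.
Read '0': q3→{q2, q4}, q6→{q2, q4}; now {q2, q4}.
Read '0': q2→{q2}, q4→{q3, q4}; now {q2, q3, q4}.
Read '0': q2→{q2}, q3→{q2, q4}, q4→{q3, q4}; now {q2, q3, q4}.
Read '0': q2→{q2}, q3→{q2, q4}, q4→{q3, q4}; now {q2, q3, q4}.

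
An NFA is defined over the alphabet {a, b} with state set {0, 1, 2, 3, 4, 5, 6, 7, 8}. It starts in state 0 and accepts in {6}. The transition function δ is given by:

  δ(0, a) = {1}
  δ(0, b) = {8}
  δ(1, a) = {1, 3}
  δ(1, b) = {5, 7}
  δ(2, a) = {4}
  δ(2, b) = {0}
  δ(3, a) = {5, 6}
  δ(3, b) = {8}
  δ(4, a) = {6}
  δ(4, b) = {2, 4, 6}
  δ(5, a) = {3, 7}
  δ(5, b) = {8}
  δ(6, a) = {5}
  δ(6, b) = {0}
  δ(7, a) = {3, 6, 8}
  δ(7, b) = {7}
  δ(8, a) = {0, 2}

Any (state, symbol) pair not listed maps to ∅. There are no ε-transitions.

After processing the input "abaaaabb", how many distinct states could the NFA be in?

Start in {0}.
Read 'a': 0→{1}; now {1}.
Read 'b': 1→{5, 7}; now {5, 7}.
Read 'a': 5→{3, 7}, 7→{3, 6, 8}; now {3, 6, 7, 8}.
Read 'a': 3→{5, 6}, 6→{5}, 7→{3, 6, 8}, 8→{0, 2}; now {0, 2, 3, 5, 6, 8}.
Read 'a': 0→{1}, 2→{4}, 3→{5, 6}, 5→{3, 7}, 6→{5}, 8→{0, 2}; now {0, 1, 2, 3, 4, 5, 6, 7}.
Read 'a': 0→{1}, 1→{1, 3}, 2→{4}, 3→{5, 6}, 4→{6}, 5→{3, 7}, 6→{5}, 7→{3, 6, 8}; now {1, 3, 4, 5, 6, 7, 8}.
Read 'b': 1→{5, 7}, 3→{8}, 4→{2, 4, 6}, 5→{8}, 6→{0}, 7→{7}, 8→∅; now {0, 2, 4, 5, 6, 7, 8}.
Read 'b': 0→{8}, 2→{0}, 4→{2, 4, 6}, 5→{8}, 6→{0}, 7→{7}, 8→∅; now {0, 2, 4, 6, 7, 8}.
That set has 6 states.

6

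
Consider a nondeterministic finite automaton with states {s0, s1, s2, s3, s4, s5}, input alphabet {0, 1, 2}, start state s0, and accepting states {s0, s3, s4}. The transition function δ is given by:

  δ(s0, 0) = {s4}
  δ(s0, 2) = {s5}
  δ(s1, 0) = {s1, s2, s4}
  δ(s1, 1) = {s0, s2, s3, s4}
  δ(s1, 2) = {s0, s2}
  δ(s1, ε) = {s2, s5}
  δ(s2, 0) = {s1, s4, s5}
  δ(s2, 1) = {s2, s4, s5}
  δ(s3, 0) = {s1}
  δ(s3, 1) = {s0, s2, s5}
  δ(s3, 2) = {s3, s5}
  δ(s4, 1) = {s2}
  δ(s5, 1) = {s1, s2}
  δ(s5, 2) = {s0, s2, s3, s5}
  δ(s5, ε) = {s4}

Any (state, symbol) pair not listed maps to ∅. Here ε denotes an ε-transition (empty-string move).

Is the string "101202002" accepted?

Start in {s0}.
Read '1': {s0} → ∅.
The set is empty and remains empty for the remaining 8 symbols.
The final set ∅ contains no accepting state.

No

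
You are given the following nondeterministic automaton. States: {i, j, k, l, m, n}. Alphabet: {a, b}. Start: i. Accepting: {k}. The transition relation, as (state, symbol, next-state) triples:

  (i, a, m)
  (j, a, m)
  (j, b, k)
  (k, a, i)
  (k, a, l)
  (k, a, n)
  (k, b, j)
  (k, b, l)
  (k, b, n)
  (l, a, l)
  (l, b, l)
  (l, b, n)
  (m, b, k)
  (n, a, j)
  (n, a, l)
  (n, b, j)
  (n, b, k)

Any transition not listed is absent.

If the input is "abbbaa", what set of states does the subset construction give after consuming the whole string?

{j, l, m}

Start in {i}.
Read 'a': {i} → {m}.
Read 'b': {m} → {k}.
Read 'b': {k} → {j, l, n}.
Read 'b': {j, l, n} → {j, k, l, n}.
Read 'a': {j, k, l, n} → {i, j, l, m, n}.
Read 'a': {i, j, l, m, n} → {j, l, m}.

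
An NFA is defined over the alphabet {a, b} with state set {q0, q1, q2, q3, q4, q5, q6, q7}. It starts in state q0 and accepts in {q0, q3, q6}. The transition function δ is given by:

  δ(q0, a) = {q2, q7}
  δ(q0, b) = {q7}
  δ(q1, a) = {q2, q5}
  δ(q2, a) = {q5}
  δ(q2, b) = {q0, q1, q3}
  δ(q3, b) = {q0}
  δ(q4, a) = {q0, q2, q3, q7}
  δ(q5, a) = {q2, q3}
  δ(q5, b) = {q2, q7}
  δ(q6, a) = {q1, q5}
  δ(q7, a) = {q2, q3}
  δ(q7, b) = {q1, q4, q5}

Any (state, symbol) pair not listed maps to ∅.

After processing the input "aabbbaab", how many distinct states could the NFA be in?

7

Start in {q0}.
Read 'a': q0→{q2, q7}; now {q2, q7}.
Read 'a': q2→{q5}, q7→{q2, q3}; now {q2, q3, q5}.
Read 'b': q2→{q0, q1, q3}, q3→{q0}, q5→{q2, q7}; now {q0, q1, q2, q3, q7}.
Read 'b': q0→{q7}, q1→∅, q2→{q0, q1, q3}, q3→{q0}, q7→{q1, q4, q5}; now {q0, q1, q3, q4, q5, q7}.
Read 'b': q0→{q7}, q1→∅, q3→{q0}, q4→∅, q5→{q2, q7}, q7→{q1, q4, q5}; now {q0, q1, q2, q4, q5, q7}.
Read 'a': q0→{q2, q7}, q1→{q2, q5}, q2→{q5}, q4→{q0, q2, q3, q7}, q5→{q2, q3}, q7→{q2, q3}; now {q0, q2, q3, q5, q7}.
Read 'a': q0→{q2, q7}, q2→{q5}, q3→∅, q5→{q2, q3}, q7→{q2, q3}; now {q2, q3, q5, q7}.
Read 'b': q2→{q0, q1, q3}, q3→{q0}, q5→{q2, q7}, q7→{q1, q4, q5}; now {q0, q1, q2, q3, q4, q5, q7}.
That set has 7 states.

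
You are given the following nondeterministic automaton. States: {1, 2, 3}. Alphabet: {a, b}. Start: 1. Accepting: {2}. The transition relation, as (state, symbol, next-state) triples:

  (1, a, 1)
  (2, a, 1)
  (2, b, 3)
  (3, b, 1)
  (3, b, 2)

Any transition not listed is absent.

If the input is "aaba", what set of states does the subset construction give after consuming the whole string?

Start in {1}.
Read 'a': {1} → {1}.
Read 'a': {1} → {1}.
Read 'b': {1} → ∅.
The set is empty and remains empty for the remaining 1 symbol.

∅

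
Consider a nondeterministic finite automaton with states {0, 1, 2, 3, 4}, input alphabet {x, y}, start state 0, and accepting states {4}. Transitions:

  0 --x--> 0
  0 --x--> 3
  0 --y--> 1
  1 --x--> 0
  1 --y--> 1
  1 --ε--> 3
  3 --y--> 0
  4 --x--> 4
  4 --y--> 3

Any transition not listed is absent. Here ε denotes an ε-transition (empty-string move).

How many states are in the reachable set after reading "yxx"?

2

Start in {0}.
Read 'y': 0→{1}; union {1}; ε-closure = {1, 3}.
Read 'x': 1→{0}, 3→∅; now {0}.
Read 'x': 0→{0, 3}; now {0, 3}.
That set has 2 states.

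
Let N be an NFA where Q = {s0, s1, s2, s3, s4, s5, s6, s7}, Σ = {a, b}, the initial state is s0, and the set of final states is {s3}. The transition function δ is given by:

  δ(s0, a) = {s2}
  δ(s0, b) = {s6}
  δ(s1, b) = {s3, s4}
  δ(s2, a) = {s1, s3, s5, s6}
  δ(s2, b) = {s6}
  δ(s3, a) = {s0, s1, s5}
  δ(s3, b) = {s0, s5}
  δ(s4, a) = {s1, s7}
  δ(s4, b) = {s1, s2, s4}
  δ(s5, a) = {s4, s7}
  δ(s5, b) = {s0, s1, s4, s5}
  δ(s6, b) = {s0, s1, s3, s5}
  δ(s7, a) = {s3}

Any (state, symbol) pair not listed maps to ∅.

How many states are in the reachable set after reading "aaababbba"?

Start in {s0}.
Read 'a': {s0} → {s2}.
Read 'a': {s2} → {s1, s3, s5, s6}.
Read 'a': {s1, s3, s5, s6} → {s0, s1, s4, s5, s7}.
Read 'b': {s0, s1, s4, s5, s7} → {s0, s1, s2, s3, s4, s5, s6}.
Read 'a': {s0, s1, s2, s3, s4, s5, s6} → {s0, s1, s2, s3, s4, s5, s6, s7}.
Read 'b': {s0, s1, s2, s3, s4, s5, s6, s7} → {s0, s1, s2, s3, s4, s5, s6}.
Read 'b': {s0, s1, s2, s3, s4, s5, s6} → {s0, s1, s2, s3, s4, s5, s6}.
Read 'b': {s0, s1, s2, s3, s4, s5, s6} → {s0, s1, s2, s3, s4, s5, s6}.
Read 'a': {s0, s1, s2, s3, s4, s5, s6} → {s0, s1, s2, s3, s4, s5, s6, s7}.
That set has 8 states.

8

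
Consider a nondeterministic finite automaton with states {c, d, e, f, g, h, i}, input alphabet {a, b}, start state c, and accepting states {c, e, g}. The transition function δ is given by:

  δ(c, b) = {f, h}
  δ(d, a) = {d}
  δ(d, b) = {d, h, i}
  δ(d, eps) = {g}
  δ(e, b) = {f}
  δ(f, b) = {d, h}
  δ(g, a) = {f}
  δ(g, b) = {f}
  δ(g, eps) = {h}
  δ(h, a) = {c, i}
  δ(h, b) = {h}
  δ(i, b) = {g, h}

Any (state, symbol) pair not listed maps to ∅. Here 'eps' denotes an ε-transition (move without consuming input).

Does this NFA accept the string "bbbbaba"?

Start in {c}.
Read 'b': c→{f, h}; now {f, h}.
Read 'b': f→{d, h}, h→{h}; union {d, h}; ε-closure = {d, g, h}.
Read 'b': d→{d, h, i}, g→{f}, h→{h}; union {d, f, h, i}; ε-closure = {d, f, g, h, i}.
Read 'b': d→{d, h, i}, f→{d, h}, g→{f}, h→{h}, i→{g, h}; now {d, f, g, h, i}.
Read 'a': d→{d}, f→∅, g→{f}, h→{c, i}, i→∅; union {c, d, f, i}; ε-closure = {c, d, f, g, h, i}.
Read 'b': c→{f, h}, d→{d, h, i}, f→{d, h}, g→{f}, h→{h}, i→{g, h}; now {d, f, g, h, i}.
Read 'a': d→{d}, f→∅, g→{f}, h→{c, i}, i→∅; union {c, d, f, i}; ε-closure = {c, d, f, g, h, i}.
The final set {c, d, f, g, h, i} contains the accepting states c, g.

Yes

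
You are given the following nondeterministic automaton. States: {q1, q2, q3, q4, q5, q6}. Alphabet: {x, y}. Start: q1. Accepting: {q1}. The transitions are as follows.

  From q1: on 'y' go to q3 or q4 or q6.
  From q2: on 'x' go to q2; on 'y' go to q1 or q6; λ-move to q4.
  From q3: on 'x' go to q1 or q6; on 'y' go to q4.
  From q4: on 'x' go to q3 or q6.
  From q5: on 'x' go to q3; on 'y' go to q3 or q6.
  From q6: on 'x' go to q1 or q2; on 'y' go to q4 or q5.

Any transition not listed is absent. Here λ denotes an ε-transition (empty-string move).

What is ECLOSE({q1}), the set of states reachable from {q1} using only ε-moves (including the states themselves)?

Begin with {q1}.
No ε-moves leave this set, so the closure equals the set itself.

{q1}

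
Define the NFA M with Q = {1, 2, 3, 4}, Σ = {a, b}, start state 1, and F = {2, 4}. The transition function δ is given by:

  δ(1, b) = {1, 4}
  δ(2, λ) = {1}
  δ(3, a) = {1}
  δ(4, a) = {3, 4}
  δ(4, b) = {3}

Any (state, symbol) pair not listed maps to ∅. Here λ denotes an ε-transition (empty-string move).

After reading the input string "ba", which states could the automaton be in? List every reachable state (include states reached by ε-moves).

Start in {1}.
Read 'b': {1} → {1, 4}.
Read 'a': {1, 4} → {3, 4}.

{3, 4}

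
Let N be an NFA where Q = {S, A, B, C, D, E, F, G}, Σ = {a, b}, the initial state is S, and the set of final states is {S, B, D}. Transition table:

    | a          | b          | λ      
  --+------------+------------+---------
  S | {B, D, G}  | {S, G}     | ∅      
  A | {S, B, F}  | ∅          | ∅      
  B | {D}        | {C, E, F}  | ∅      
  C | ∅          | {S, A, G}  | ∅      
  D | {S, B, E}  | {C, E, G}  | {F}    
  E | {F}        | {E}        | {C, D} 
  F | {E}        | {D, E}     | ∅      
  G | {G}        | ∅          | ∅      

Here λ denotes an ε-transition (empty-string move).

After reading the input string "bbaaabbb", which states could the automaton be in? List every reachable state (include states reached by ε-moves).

Start in {S}.
Read 'b': S→{S, G}; now {S, G}.
Read 'b': S→{S, G}, G→∅; now {S, G}.
Read 'a': S→{B, D, G}, G→{G}; union {B, D, G}; ε-closure = {B, D, F, G}.
Read 'a': B→{D}, D→{S, B, E}, F→{E}, G→{G}; union {S, B, D, E, G}; ε-closure = {S, B, C, D, E, F, G}.
Read 'a': S→{B, D, G}, B→{D}, C→∅, D→{S, B, E}, E→{F}, F→{E}, G→{G}; union {S, B, D, E, F, G}; ε-closure = {S, B, C, D, E, F, G}.
Read 'b': S→{S, G}, B→{C, E, F}, C→{S, A, G}, D→{C, E, G}, E→{E}, F→{D, E}, G→∅; now {S, A, C, D, E, F, G}.
Read 'b': S→{S, G}, A→∅, C→{S, A, G}, D→{C, E, G}, E→{E}, F→{D, E}, G→∅; union {S, A, C, D, E, G}; ε-closure = {S, A, C, D, E, F, G}.
Read 'b': S→{S, G}, A→∅, C→{S, A, G}, D→{C, E, G}, E→{E}, F→{D, E}, G→∅; union {S, A, C, D, E, G}; ε-closure = {S, A, C, D, E, F, G}.

{S, A, C, D, E, F, G}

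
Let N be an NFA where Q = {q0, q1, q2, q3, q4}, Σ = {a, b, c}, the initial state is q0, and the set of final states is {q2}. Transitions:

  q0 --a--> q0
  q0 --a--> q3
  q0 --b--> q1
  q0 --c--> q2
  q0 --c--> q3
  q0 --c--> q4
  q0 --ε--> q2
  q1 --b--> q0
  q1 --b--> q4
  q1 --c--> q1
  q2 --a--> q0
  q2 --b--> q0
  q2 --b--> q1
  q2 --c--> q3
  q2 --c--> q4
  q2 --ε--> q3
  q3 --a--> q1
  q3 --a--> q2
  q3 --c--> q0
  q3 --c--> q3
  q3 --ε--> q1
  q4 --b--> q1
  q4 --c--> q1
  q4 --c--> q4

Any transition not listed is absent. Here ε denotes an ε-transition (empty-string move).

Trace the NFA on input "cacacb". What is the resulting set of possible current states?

{q0, q1, q2, q3, q4}

Start: ε-closure({q0}) = {q0, q1, q2, q3}.
Read 'c': q0→{q2, q3, q4}, q1→{q1}, q2→{q3, q4}, q3→{q0, q3}; now {q0, q1, q2, q3, q4}.
Read 'a': q0→{q0, q3}, q1→∅, q2→{q0}, q3→{q1, q2}, q4→∅; now {q0, q1, q2, q3}.
Read 'c': q0→{q2, q3, q4}, q1→{q1}, q2→{q3, q4}, q3→{q0, q3}; now {q0, q1, q2, q3, q4}.
Read 'a': q0→{q0, q3}, q1→∅, q2→{q0}, q3→{q1, q2}, q4→∅; now {q0, q1, q2, q3}.
Read 'c': q0→{q2, q3, q4}, q1→{q1}, q2→{q3, q4}, q3→{q0, q3}; now {q0, q1, q2, q3, q4}.
Read 'b': q0→{q1}, q1→{q0, q4}, q2→{q0, q1}, q3→∅, q4→{q1}; union {q0, q1, q4}; ε-closure = {q0, q1, q2, q3, q4}.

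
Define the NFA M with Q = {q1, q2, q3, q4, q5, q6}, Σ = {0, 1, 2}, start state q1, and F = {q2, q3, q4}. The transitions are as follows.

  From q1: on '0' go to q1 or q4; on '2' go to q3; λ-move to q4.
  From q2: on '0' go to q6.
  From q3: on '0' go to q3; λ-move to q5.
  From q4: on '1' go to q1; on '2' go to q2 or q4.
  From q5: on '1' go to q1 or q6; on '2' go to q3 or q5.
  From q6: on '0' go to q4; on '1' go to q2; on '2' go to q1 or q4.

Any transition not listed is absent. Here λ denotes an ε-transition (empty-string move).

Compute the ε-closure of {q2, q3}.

Begin with {q2, q3}.
ε-move q3 → q5; add q5.

{q2, q3, q5}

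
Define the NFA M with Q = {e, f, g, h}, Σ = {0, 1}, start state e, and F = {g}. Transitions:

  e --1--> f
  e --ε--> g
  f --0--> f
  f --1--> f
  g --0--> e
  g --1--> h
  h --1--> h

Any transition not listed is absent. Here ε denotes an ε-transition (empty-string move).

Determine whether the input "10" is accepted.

Start: ε-closure({e}) = {e, g}.
Read '1': e→{f}, g→{h}; now {f, h}.
Read '0': f→{f}, h→∅; now {f}.
The final set {f} contains no accepting state.

No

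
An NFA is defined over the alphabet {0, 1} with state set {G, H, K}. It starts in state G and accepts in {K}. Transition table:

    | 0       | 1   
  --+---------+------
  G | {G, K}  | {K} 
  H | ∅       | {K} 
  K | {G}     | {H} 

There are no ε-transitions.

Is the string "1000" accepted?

Start in {G}.
Read '1': G→{K}; now {K}.
Read '0': K→{G}; now {G}.
Read '0': G→{G, K}; now {G, K}.
Read '0': G→{G, K}, K→{G}; now {G, K}.
The final set {G, K} contains the accepting state K.

Yes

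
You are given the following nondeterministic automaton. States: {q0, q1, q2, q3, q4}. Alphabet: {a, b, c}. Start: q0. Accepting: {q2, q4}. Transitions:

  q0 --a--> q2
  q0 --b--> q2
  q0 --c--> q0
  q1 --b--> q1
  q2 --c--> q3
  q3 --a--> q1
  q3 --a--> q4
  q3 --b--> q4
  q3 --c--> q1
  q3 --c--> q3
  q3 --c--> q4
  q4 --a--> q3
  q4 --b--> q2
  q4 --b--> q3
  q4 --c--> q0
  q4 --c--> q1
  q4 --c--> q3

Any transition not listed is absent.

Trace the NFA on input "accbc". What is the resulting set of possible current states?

{q0, q1, q3, q4}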